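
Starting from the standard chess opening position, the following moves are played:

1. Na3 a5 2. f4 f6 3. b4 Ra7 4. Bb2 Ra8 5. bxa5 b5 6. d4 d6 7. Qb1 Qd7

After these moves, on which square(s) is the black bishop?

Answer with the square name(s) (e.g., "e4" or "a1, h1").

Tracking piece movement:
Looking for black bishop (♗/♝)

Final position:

  a b c d e f g h
  ─────────────────
8│♜ ♞ ♝ · ♚ ♝ ♞ ♜│8
7│· · ♟ ♛ ♟ · ♟ ♟│7
6│· · · ♟ · ♟ · ·│6
5│♙ ♟ · · · · · ·│5
4│· · · ♙ · ♙ · ·│4
3│♘ · · · · · · ·│3
2│♙ ♗ ♙ · ♙ · ♙ ♙│2
1│♖ ♕ · · ♔ ♗ ♘ ♖│1
  ─────────────────
  a b c d e f g h


c8, f8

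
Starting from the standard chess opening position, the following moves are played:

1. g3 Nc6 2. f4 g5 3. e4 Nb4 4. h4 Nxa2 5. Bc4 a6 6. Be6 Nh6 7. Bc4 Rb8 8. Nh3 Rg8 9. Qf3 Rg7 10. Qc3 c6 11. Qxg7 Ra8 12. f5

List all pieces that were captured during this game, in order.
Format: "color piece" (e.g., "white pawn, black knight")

Tracking captures:
  Nxa2: captured white pawn
  Qxg7: captured black rook

white pawn, black rook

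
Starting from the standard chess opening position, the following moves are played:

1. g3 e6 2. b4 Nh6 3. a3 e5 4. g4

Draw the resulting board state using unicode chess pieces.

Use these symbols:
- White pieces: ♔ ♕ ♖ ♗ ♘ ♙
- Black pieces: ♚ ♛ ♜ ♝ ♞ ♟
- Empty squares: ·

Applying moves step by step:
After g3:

♜ ♞ ♝ ♛ ♚ ♝ ♞ ♜
♟ ♟ ♟ ♟ ♟ ♟ ♟ ♟
· · · · · · · ·
· · · · · · · ·
· · · · · · · ·
· · · · · · ♙ ·
♙ ♙ ♙ ♙ ♙ ♙ · ♙
♖ ♘ ♗ ♕ ♔ ♗ ♘ ♖


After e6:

♜ ♞ ♝ ♛ ♚ ♝ ♞ ♜
♟ ♟ ♟ ♟ · ♟ ♟ ♟
· · · · ♟ · · ·
· · · · · · · ·
· · · · · · · ·
· · · · · · ♙ ·
♙ ♙ ♙ ♙ ♙ ♙ · ♙
♖ ♘ ♗ ♕ ♔ ♗ ♘ ♖


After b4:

♜ ♞ ♝ ♛ ♚ ♝ ♞ ♜
♟ ♟ ♟ ♟ · ♟ ♟ ♟
· · · · ♟ · · ·
· · · · · · · ·
· ♙ · · · · · ·
· · · · · · ♙ ·
♙ · ♙ ♙ ♙ ♙ · ♙
♖ ♘ ♗ ♕ ♔ ♗ ♘ ♖


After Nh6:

♜ ♞ ♝ ♛ ♚ ♝ · ♜
♟ ♟ ♟ ♟ · ♟ ♟ ♟
· · · · ♟ · · ♞
· · · · · · · ·
· ♙ · · · · · ·
· · · · · · ♙ ·
♙ · ♙ ♙ ♙ ♙ · ♙
♖ ♘ ♗ ♕ ♔ ♗ ♘ ♖


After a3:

♜ ♞ ♝ ♛ ♚ ♝ · ♜
♟ ♟ ♟ ♟ · ♟ ♟ ♟
· · · · ♟ · · ♞
· · · · · · · ·
· ♙ · · · · · ·
♙ · · · · · ♙ ·
· · ♙ ♙ ♙ ♙ · ♙
♖ ♘ ♗ ♕ ♔ ♗ ♘ ♖


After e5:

♜ ♞ ♝ ♛ ♚ ♝ · ♜
♟ ♟ ♟ ♟ · ♟ ♟ ♟
· · · · · · · ♞
· · · · ♟ · · ·
· ♙ · · · · · ·
♙ · · · · · ♙ ·
· · ♙ ♙ ♙ ♙ · ♙
♖ ♘ ♗ ♕ ♔ ♗ ♘ ♖


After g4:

♜ ♞ ♝ ♛ ♚ ♝ · ♜
♟ ♟ ♟ ♟ · ♟ ♟ ♟
· · · · · · · ♞
· · · · ♟ · · ·
· ♙ · · · · ♙ ·
♙ · · · · · · ·
· · ♙ ♙ ♙ ♙ · ♙
♖ ♘ ♗ ♕ ♔ ♗ ♘ ♖



  a b c d e f g h
  ─────────────────
8│♜ ♞ ♝ ♛ ♚ ♝ · ♜│8
7│♟ ♟ ♟ ♟ · ♟ ♟ ♟│7
6│· · · · · · · ♞│6
5│· · · · ♟ · · ·│5
4│· ♙ · · · · ♙ ·│4
3│♙ · · · · · · ·│3
2│· · ♙ ♙ ♙ ♙ · ♙│2
1│♖ ♘ ♗ ♕ ♔ ♗ ♘ ♖│1
  ─────────────────
  a b c d e f g h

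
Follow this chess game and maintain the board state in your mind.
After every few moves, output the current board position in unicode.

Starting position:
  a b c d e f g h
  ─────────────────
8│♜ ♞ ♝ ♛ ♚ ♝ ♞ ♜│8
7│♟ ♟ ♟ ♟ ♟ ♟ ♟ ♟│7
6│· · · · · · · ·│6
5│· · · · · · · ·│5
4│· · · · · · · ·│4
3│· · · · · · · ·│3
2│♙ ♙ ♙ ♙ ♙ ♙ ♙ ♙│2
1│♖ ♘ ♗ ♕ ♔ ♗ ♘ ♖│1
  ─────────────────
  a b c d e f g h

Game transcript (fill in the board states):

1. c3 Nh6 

  a b c d e f g h
  ─────────────────
8│♜ ♞ ♝ ♛ ♚ ♝ · ♜│8
7│♟ ♟ ♟ ♟ ♟ ♟ ♟ ♟│7
6│· · · · · · · ♞│6
5│· · · · · · · ·│5
4│· · · · · · · ·│4
3│· · ♙ · · · · ·│3
2│♙ ♙ · ♙ ♙ ♙ ♙ ♙│2
1│♖ ♘ ♗ ♕ ♔ ♗ ♘ ♖│1
  ─────────────────
  a b c d e f g h

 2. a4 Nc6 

  a b c d e f g h
  ─────────────────
8│♜ · ♝ ♛ ♚ ♝ · ♜│8
7│♟ ♟ ♟ ♟ ♟ ♟ ♟ ♟│7
6│· · ♞ · · · · ♞│6
5│· · · · · · · ·│5
4│♙ · · · · · · ·│4
3│· · ♙ · · · · ·│3
2│· ♙ · ♙ ♙ ♙ ♙ ♙│2
1│♖ ♘ ♗ ♕ ♔ ♗ ♘ ♖│1
  ─────────────────
  a b c d e f g h

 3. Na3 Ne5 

  a b c d e f g h
  ─────────────────
8│♜ · ♝ ♛ ♚ ♝ · ♜│8
7│♟ ♟ ♟ ♟ ♟ ♟ ♟ ♟│7
6│· · · · · · · ♞│6
5│· · · · ♞ · · ·│5
4│♙ · · · · · · ·│4
3│♘ · ♙ · · · · ·│3
2│· ♙ · ♙ ♙ ♙ ♙ ♙│2
1│♖ · ♗ ♕ ♔ ♗ ♘ ♖│1
  ─────────────────
  a b c d e f g h

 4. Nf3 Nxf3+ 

  a b c d e f g h
  ─────────────────
8│♜ · ♝ ♛ ♚ ♝ · ♜│8
7│♟ ♟ ♟ ♟ ♟ ♟ ♟ ♟│7
6│· · · · · · · ♞│6
5│· · · · · · · ·│5
4│♙ · · · · · · ·│4
3│♘ · ♙ · · ♞ · ·│3
2│· ♙ · ♙ ♙ ♙ ♙ ♙│2
1│♖ · ♗ ♕ ♔ ♗ · ♖│1
  ─────────────────
  a b c d e f g h



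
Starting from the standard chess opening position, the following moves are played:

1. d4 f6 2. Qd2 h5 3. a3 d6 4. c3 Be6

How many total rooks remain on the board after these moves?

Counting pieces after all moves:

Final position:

  a b c d e f g h
  ─────────────────
8│♜ ♞ · ♛ ♚ ♝ ♞ ♜│8
7│♟ ♟ ♟ · ♟ · ♟ ·│7
6│· · · ♟ ♝ ♟ · ·│6
5│· · · · · · · ♟│5
4│· · · ♙ · · · ·│4
3│♙ · ♙ · · · · ·│3
2│· ♙ · ♕ ♙ ♙ ♙ ♙│2
1│♖ ♘ ♗ · ♔ ♗ ♘ ♖│1
  ─────────────────
  a b c d e f g h


4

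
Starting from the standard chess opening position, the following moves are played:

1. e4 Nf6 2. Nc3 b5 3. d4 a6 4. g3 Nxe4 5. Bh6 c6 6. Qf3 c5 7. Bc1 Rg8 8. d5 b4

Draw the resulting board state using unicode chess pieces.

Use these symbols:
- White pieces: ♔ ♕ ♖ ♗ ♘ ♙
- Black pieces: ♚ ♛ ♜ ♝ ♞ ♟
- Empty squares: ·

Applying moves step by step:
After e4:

♜ ♞ ♝ ♛ ♚ ♝ ♞ ♜
♟ ♟ ♟ ♟ ♟ ♟ ♟ ♟
· · · · · · · ·
· · · · · · · ·
· · · · ♙ · · ·
· · · · · · · ·
♙ ♙ ♙ ♙ · ♙ ♙ ♙
♖ ♘ ♗ ♕ ♔ ♗ ♘ ♖


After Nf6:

♜ ♞ ♝ ♛ ♚ ♝ · ♜
♟ ♟ ♟ ♟ ♟ ♟ ♟ ♟
· · · · · ♞ · ·
· · · · · · · ·
· · · · ♙ · · ·
· · · · · · · ·
♙ ♙ ♙ ♙ · ♙ ♙ ♙
♖ ♘ ♗ ♕ ♔ ♗ ♘ ♖


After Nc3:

♜ ♞ ♝ ♛ ♚ ♝ · ♜
♟ ♟ ♟ ♟ ♟ ♟ ♟ ♟
· · · · · ♞ · ·
· · · · · · · ·
· · · · ♙ · · ·
· · ♘ · · · · ·
♙ ♙ ♙ ♙ · ♙ ♙ ♙
♖ · ♗ ♕ ♔ ♗ ♘ ♖


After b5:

♜ ♞ ♝ ♛ ♚ ♝ · ♜
♟ · ♟ ♟ ♟ ♟ ♟ ♟
· · · · · ♞ · ·
· ♟ · · · · · ·
· · · · ♙ · · ·
· · ♘ · · · · ·
♙ ♙ ♙ ♙ · ♙ ♙ ♙
♖ · ♗ ♕ ♔ ♗ ♘ ♖


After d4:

♜ ♞ ♝ ♛ ♚ ♝ · ♜
♟ · ♟ ♟ ♟ ♟ ♟ ♟
· · · · · ♞ · ·
· ♟ · · · · · ·
· · · ♙ ♙ · · ·
· · ♘ · · · · ·
♙ ♙ ♙ · · ♙ ♙ ♙
♖ · ♗ ♕ ♔ ♗ ♘ ♖


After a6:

♜ ♞ ♝ ♛ ♚ ♝ · ♜
· · ♟ ♟ ♟ ♟ ♟ ♟
♟ · · · · ♞ · ·
· ♟ · · · · · ·
· · · ♙ ♙ · · ·
· · ♘ · · · · ·
♙ ♙ ♙ · · ♙ ♙ ♙
♖ · ♗ ♕ ♔ ♗ ♘ ♖


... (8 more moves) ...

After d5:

♜ ♞ ♝ ♛ ♚ ♝ ♜ ·
· · · ♟ ♟ ♟ ♟ ♟
♟ · · · · · · ·
· ♟ ♟ ♙ · · · ·
· · · · ♞ · · ·
· · ♘ · · ♕ ♙ ·
♙ ♙ ♙ · · ♙ · ♙
♖ · ♗ · ♔ ♗ ♘ ♖


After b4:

♜ ♞ ♝ ♛ ♚ ♝ ♜ ·
· · · ♟ ♟ ♟ ♟ ♟
♟ · · · · · · ·
· · ♟ ♙ · · · ·
· ♟ · · ♞ · · ·
· · ♘ · · ♕ ♙ ·
♙ ♙ ♙ · · ♙ · ♙
♖ · ♗ · ♔ ♗ ♘ ♖



  a b c d e f g h
  ─────────────────
8│♜ ♞ ♝ ♛ ♚ ♝ ♜ ·│8
7│· · · ♟ ♟ ♟ ♟ ♟│7
6│♟ · · · · · · ·│6
5│· · ♟ ♙ · · · ·│5
4│· ♟ · · ♞ · · ·│4
3│· · ♘ · · ♕ ♙ ·│3
2│♙ ♙ ♙ · · ♙ · ♙│2
1│♖ · ♗ · ♔ ♗ ♘ ♖│1
  ─────────────────
  a b c d e f g h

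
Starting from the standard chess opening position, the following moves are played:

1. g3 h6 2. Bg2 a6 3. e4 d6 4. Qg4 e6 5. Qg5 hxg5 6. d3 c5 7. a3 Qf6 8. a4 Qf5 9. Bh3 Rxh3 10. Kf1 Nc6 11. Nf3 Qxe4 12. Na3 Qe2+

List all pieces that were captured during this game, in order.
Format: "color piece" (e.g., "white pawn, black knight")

Tracking captures:
  hxg5: captured white queen
  Rxh3: captured white bishop
  Qxe4: captured white pawn

white queen, white bishop, white pawn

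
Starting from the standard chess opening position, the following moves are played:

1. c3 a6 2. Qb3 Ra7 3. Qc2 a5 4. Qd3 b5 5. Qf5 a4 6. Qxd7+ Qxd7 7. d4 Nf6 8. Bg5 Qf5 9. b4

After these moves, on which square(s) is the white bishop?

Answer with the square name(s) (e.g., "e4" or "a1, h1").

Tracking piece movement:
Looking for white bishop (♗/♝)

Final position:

  a b c d e f g h
  ─────────────────
8│· ♞ ♝ · ♚ ♝ · ♜│8
7│♜ · ♟ · ♟ ♟ ♟ ♟│7
6│· · · · · ♞ · ·│6
5│· ♟ · · · ♛ ♗ ·│5
4│♟ ♙ · ♙ · · · ·│4
3│· · ♙ · · · · ·│3
2│♙ · · · ♙ ♙ ♙ ♙│2
1│♖ ♘ · · ♔ ♗ ♘ ♖│1
  ─────────────────
  a b c d e f g h


f1, g5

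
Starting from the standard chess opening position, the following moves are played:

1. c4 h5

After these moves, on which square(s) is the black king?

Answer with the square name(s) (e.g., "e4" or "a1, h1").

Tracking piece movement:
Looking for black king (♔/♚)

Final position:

  a b c d e f g h
  ─────────────────
8│♜ ♞ ♝ ♛ ♚ ♝ ♞ ♜│8
7│♟ ♟ ♟ ♟ ♟ ♟ ♟ ·│7
6│· · · · · · · ·│6
5│· · · · · · · ♟│5
4│· · ♙ · · · · ·│4
3│· · · · · · · ·│3
2│♙ ♙ · ♙ ♙ ♙ ♙ ♙│2
1│♖ ♘ ♗ ♕ ♔ ♗ ♘ ♖│1
  ─────────────────
  a b c d e f g h


e8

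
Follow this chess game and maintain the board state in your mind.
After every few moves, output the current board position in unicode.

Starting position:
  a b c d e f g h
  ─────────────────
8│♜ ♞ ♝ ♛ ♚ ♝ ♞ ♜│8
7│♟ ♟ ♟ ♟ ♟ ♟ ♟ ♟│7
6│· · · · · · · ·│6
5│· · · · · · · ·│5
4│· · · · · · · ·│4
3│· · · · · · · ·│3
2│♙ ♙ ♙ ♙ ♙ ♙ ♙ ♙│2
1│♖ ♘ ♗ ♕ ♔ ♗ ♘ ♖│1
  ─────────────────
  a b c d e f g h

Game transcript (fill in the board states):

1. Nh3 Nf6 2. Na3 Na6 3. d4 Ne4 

  a b c d e f g h
  ─────────────────
8│♜ · ♝ ♛ ♚ ♝ · ♜│8
7│♟ ♟ ♟ ♟ ♟ ♟ ♟ ♟│7
6│♞ · · · · · · ·│6
5│· · · · · · · ·│5
4│· · · ♙ ♞ · · ·│4
3│♘ · · · · · · ♘│3
2│♙ ♙ ♙ · ♙ ♙ ♙ ♙│2
1│♖ · ♗ ♕ ♔ ♗ · ♖│1
  ─────────────────
  a b c d e f g h

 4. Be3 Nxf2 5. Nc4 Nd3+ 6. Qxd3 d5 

  a b c d e f g h
  ─────────────────
8│♜ · ♝ ♛ ♚ ♝ · ♜│8
7│♟ ♟ ♟ · ♟ ♟ ♟ ♟│7
6│♞ · · · · · · ·│6
5│· · · ♟ · · · ·│5
4│· · ♘ ♙ · · · ·│4
3│· · · ♕ ♗ · · ♘│3
2│♙ ♙ ♙ · ♙ · ♙ ♙│2
1│♖ · · · ♔ ♗ · ♖│1
  ─────────────────
  a b c d e f g h

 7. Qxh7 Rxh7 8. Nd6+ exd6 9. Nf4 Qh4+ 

  a b c d e f g h
  ─────────────────
8│♜ · ♝ · ♚ ♝ · ·│8
7│♟ ♟ ♟ · · ♟ ♟ ♜│7
6│♞ · · ♟ · · · ·│6
5│· · · ♟ · · · ·│5
4│· · · ♙ · ♘ · ♛│4
3│· · · · ♗ · · ·│3
2│♙ ♙ ♙ · ♙ · ♙ ♙│2
1│♖ · · · ♔ ♗ · ♖│1
  ─────────────────
  a b c d e f g h

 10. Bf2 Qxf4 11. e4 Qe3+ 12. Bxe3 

  a b c d e f g h
  ─────────────────
8│♜ · ♝ · ♚ ♝ · ·│8
7│♟ ♟ ♟ · · ♟ ♟ ♜│7
6│♞ · · ♟ · · · ·│6
5│· · · ♟ · · · ·│5
4│· · · ♙ ♙ · · ·│4
3│· · · · ♗ · · ·│3
2│♙ ♙ ♙ · · · ♙ ♙│2
1│♖ · · · ♔ ♗ · ♖│1
  ─────────────────
  a b c d e f g h


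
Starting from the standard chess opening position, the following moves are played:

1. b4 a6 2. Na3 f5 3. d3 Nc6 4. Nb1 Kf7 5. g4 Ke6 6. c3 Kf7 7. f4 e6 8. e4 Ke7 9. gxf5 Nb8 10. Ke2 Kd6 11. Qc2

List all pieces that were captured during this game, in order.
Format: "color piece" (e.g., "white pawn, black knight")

Tracking captures:
  gxf5: captured black pawn

black pawn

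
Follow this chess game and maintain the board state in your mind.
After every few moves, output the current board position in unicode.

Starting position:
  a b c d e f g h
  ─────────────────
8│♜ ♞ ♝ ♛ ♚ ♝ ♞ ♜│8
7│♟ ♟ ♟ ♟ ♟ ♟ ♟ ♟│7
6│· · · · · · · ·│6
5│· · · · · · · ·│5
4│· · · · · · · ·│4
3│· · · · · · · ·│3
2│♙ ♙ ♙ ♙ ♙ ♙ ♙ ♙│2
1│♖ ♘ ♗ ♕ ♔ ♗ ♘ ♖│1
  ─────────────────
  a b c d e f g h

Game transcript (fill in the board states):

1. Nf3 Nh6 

  a b c d e f g h
  ─────────────────
8│♜ ♞ ♝ ♛ ♚ ♝ · ♜│8
7│♟ ♟ ♟ ♟ ♟ ♟ ♟ ♟│7
6│· · · · · · · ♞│6
5│· · · · · · · ·│5
4│· · · · · · · ·│4
3│· · · · · ♘ · ·│3
2│♙ ♙ ♙ ♙ ♙ ♙ ♙ ♙│2
1│♖ ♘ ♗ ♕ ♔ ♗ · ♖│1
  ─────────────────
  a b c d e f g h

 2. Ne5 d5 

  a b c d e f g h
  ─────────────────
8│♜ ♞ ♝ ♛ ♚ ♝ · ♜│8
7│♟ ♟ ♟ · ♟ ♟ ♟ ♟│7
6│· · · · · · · ♞│6
5│· · · ♟ ♘ · · ·│5
4│· · · · · · · ·│4
3│· · · · · · · ·│3
2│♙ ♙ ♙ ♙ ♙ ♙ ♙ ♙│2
1│♖ ♘ ♗ ♕ ♔ ♗ · ♖│1
  ─────────────────
  a b c d e f g h

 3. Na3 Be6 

  a b c d e f g h
  ─────────────────
8│♜ ♞ · ♛ ♚ ♝ · ♜│8
7│♟ ♟ ♟ · ♟ ♟ ♟ ♟│7
6│· · · · ♝ · · ♞│6
5│· · · ♟ ♘ · · ·│5
4│· · · · · · · ·│4
3│♘ · · · · · · ·│3
2│♙ ♙ ♙ ♙ ♙ ♙ ♙ ♙│2
1│♖ · ♗ ♕ ♔ ♗ · ♖│1
  ─────────────────
  a b c d e f g h

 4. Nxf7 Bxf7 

  a b c d e f g h
  ─────────────────
8│♜ ♞ · ♛ ♚ ♝ · ♜│8
7│♟ ♟ ♟ · ♟ ♝ ♟ ♟│7
6│· · · · · · · ♞│6
5│· · · ♟ · · · ·│5
4│· · · · · · · ·│4
3│♘ · · · · · · ·│3
2│♙ ♙ ♙ ♙ ♙ ♙ ♙ ♙│2
1│♖ · ♗ ♕ ♔ ♗ · ♖│1
  ─────────────────
  a b c d e f g h

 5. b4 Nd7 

  a b c d e f g h
  ─────────────────
8│♜ · · ♛ ♚ ♝ · ♜│8
7│♟ ♟ ♟ ♞ ♟ ♝ ♟ ♟│7
6│· · · · · · · ♞│6
5│· · · ♟ · · · ·│5
4│· ♙ · · · · · ·│4
3│♘ · · · · · · ·│3
2│♙ · ♙ ♙ ♙ ♙ ♙ ♙│2
1│♖ · ♗ ♕ ♔ ♗ · ♖│1
  ─────────────────
  a b c d e f g h



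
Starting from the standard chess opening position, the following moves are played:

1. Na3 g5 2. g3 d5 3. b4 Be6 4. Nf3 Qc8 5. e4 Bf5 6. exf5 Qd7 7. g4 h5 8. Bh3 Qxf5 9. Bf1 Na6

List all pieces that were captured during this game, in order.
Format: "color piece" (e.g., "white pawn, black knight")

Tracking captures:
  exf5: captured black bishop
  Qxf5: captured white pawn

black bishop, white pawn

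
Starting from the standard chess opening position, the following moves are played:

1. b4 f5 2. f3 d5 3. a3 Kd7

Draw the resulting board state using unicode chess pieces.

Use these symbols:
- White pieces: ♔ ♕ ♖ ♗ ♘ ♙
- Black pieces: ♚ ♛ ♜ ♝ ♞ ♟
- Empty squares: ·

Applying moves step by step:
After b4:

♜ ♞ ♝ ♛ ♚ ♝ ♞ ♜
♟ ♟ ♟ ♟ ♟ ♟ ♟ ♟
· · · · · · · ·
· · · · · · · ·
· ♙ · · · · · ·
· · · · · · · ·
♙ · ♙ ♙ ♙ ♙ ♙ ♙
♖ ♘ ♗ ♕ ♔ ♗ ♘ ♖


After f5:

♜ ♞ ♝ ♛ ♚ ♝ ♞ ♜
♟ ♟ ♟ ♟ ♟ · ♟ ♟
· · · · · · · ·
· · · · · ♟ · ·
· ♙ · · · · · ·
· · · · · · · ·
♙ · ♙ ♙ ♙ ♙ ♙ ♙
♖ ♘ ♗ ♕ ♔ ♗ ♘ ♖


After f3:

♜ ♞ ♝ ♛ ♚ ♝ ♞ ♜
♟ ♟ ♟ ♟ ♟ · ♟ ♟
· · · · · · · ·
· · · · · ♟ · ·
· ♙ · · · · · ·
· · · · · ♙ · ·
♙ · ♙ ♙ ♙ · ♙ ♙
♖ ♘ ♗ ♕ ♔ ♗ ♘ ♖


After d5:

♜ ♞ ♝ ♛ ♚ ♝ ♞ ♜
♟ ♟ ♟ · ♟ · ♟ ♟
· · · · · · · ·
· · · ♟ · ♟ · ·
· ♙ · · · · · ·
· · · · · ♙ · ·
♙ · ♙ ♙ ♙ · ♙ ♙
♖ ♘ ♗ ♕ ♔ ♗ ♘ ♖


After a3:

♜ ♞ ♝ ♛ ♚ ♝ ♞ ♜
♟ ♟ ♟ · ♟ · ♟ ♟
· · · · · · · ·
· · · ♟ · ♟ · ·
· ♙ · · · · · ·
♙ · · · · ♙ · ·
· · ♙ ♙ ♙ · ♙ ♙
♖ ♘ ♗ ♕ ♔ ♗ ♘ ♖


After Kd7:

♜ ♞ ♝ ♛ · ♝ ♞ ♜
♟ ♟ ♟ ♚ ♟ · ♟ ♟
· · · · · · · ·
· · · ♟ · ♟ · ·
· ♙ · · · · · ·
♙ · · · · ♙ · ·
· · ♙ ♙ ♙ · ♙ ♙
♖ ♘ ♗ ♕ ♔ ♗ ♘ ♖



  a b c d e f g h
  ─────────────────
8│♜ ♞ ♝ ♛ · ♝ ♞ ♜│8
7│♟ ♟ ♟ ♚ ♟ · ♟ ♟│7
6│· · · · · · · ·│6
5│· · · ♟ · ♟ · ·│5
4│· ♙ · · · · · ·│4
3│♙ · · · · ♙ · ·│3
2│· · ♙ ♙ ♙ · ♙ ♙│2
1│♖ ♘ ♗ ♕ ♔ ♗ ♘ ♖│1
  ─────────────────
  a b c d e f g h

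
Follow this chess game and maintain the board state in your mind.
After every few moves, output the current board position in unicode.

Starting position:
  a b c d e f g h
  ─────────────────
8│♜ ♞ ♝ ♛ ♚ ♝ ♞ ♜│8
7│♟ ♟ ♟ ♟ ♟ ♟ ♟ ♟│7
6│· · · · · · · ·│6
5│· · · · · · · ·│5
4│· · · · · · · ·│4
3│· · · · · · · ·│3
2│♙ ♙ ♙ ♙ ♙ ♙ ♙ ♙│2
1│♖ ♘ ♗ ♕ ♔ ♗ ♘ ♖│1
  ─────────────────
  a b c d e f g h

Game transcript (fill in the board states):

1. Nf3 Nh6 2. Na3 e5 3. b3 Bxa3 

  a b c d e f g h
  ─────────────────
8│♜ ♞ ♝ ♛ ♚ · · ♜│8
7│♟ ♟ ♟ ♟ · ♟ ♟ ♟│7
6│· · · · · · · ♞│6
5│· · · · ♟ · · ·│5
4│· · · · · · · ·│4
3│♝ ♙ · · · ♘ · ·│3
2│♙ · ♙ ♙ ♙ ♙ ♙ ♙│2
1│♖ · ♗ ♕ ♔ ♗ · ♖│1
  ─────────────────
  a b c d e f g h

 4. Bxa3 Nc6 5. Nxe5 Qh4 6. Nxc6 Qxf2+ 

  a b c d e f g h
  ─────────────────
8│♜ · ♝ · ♚ · · ♜│8
7│♟ ♟ ♟ ♟ · ♟ ♟ ♟│7
6│· · ♘ · · · · ♞│6
5│· · · · · · · ·│5
4│· · · · · · · ·│4
3│♗ ♙ · · · · · ·│3
2│♙ · ♙ ♙ ♙ ♛ ♙ ♙│2
1│♖ · · ♕ ♔ ♗ · ♖│1
  ─────────────────
  a b c d e f g h

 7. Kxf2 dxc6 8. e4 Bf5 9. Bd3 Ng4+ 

  a b c d e f g h
  ─────────────────
8│♜ · · · ♚ · · ♜│8
7│♟ ♟ ♟ · · ♟ ♟ ♟│7
6│· · ♟ · · · · ·│6
5│· · · · · ♝ · ·│5
4│· · · · ♙ · ♞ ·│4
3│♗ ♙ · ♗ · · · ·│3
2│♙ · ♙ ♙ · ♔ ♙ ♙│2
1│♖ · · ♕ · · · ♖│1
  ─────────────────
  a b c d e f g h

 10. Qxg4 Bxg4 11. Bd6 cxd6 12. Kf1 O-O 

  a b c d e f g h
  ─────────────────
8│♜ · · · · ♜ ♚ ·│8
7│♟ ♟ · · · ♟ ♟ ♟│7
6│· · ♟ ♟ · · · ·│6
5│· · · · · · · ·│5
4│· · · · ♙ · ♝ ·│4
3│· ♙ · ♗ · · · ·│3
2│♙ · ♙ ♙ · · ♙ ♙│2
1│♖ · · · · ♔ · ♖│1
  ─────────────────
  a b c d e f g h

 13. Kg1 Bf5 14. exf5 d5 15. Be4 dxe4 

  a b c d e f g h
  ─────────────────
8│♜ · · · · ♜ ♚ ·│8
7│♟ ♟ · · · ♟ ♟ ♟│7
6│· · ♟ · · · · ·│6
5│· · · · · ♙ · ·│5
4│· · · · ♟ · · ·│4
3│· ♙ · · · · · ·│3
2│♙ · ♙ ♙ · · ♙ ♙│2
1│♖ · · · · · ♔ ♖│1
  ─────────────────
  a b c d e f g h



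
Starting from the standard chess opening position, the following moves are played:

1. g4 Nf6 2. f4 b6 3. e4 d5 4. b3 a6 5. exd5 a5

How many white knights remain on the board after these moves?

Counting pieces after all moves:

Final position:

  a b c d e f g h
  ─────────────────
8│♜ ♞ ♝ ♛ ♚ ♝ · ♜│8
7│· · ♟ · ♟ ♟ ♟ ♟│7
6│· ♟ · · · ♞ · ·│6
5│♟ · · ♙ · · · ·│5
4│· · · · · ♙ ♙ ·│4
3│· ♙ · · · · · ·│3
2│♙ · ♙ ♙ · · · ♙│2
1│♖ ♘ ♗ ♕ ♔ ♗ ♘ ♖│1
  ─────────────────
  a b c d e f g h


2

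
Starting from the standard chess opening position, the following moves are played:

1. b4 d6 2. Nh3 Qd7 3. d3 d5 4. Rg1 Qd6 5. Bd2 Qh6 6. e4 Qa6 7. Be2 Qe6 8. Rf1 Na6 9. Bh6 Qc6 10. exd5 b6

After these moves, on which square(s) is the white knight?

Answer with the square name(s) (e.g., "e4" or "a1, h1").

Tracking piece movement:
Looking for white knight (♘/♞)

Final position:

  a b c d e f g h
  ─────────────────
8│♜ · ♝ · ♚ ♝ ♞ ♜│8
7│♟ · ♟ · ♟ ♟ ♟ ♟│7
6│♞ ♟ ♛ · · · · ♗│6
5│· · · ♙ · · · ·│5
4│· ♙ · · · · · ·│4
3│· · · ♙ · · · ♘│3
2│♙ · ♙ · ♗ ♙ ♙ ♙│2
1│♖ ♘ · ♕ ♔ ♖ · ·│1
  ─────────────────
  a b c d e f g h


b1, h3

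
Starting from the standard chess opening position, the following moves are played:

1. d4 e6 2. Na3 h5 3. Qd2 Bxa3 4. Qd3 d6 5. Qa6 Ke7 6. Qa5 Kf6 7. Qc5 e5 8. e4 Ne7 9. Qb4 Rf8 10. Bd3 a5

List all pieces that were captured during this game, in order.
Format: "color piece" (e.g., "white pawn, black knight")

Tracking captures:
  Bxa3: captured white knight

white knight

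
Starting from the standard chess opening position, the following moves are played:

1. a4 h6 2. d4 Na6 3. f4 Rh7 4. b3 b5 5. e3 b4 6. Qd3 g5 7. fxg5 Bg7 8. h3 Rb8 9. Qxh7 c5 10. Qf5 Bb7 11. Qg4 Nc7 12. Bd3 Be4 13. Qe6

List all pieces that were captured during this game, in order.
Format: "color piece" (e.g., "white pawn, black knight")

Tracking captures:
  fxg5: captured black pawn
  Qxh7: captured black rook

black pawn, black rook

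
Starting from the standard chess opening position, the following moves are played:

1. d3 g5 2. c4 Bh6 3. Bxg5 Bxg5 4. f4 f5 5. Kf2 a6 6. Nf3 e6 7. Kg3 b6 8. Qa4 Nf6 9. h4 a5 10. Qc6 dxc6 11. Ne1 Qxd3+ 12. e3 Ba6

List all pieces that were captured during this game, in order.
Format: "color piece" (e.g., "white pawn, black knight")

Tracking captures:
  Bxg5: captured black pawn
  Bxg5: captured white bishop
  dxc6: captured white queen
  Qxd3+: captured white pawn

black pawn, white bishop, white queen, white pawn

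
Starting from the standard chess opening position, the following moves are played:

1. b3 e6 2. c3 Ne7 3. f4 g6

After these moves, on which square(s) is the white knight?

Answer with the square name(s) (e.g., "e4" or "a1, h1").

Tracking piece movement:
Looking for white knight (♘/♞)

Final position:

  a b c d e f g h
  ─────────────────
8│♜ ♞ ♝ ♛ ♚ ♝ · ♜│8
7│♟ ♟ ♟ ♟ ♞ ♟ · ♟│7
6│· · · · ♟ · ♟ ·│6
5│· · · · · · · ·│5
4│· · · · · ♙ · ·│4
3│· ♙ ♙ · · · · ·│3
2│♙ · · ♙ ♙ · ♙ ♙│2
1│♖ ♘ ♗ ♕ ♔ ♗ ♘ ♖│1
  ─────────────────
  a b c d e f g h


b1, g1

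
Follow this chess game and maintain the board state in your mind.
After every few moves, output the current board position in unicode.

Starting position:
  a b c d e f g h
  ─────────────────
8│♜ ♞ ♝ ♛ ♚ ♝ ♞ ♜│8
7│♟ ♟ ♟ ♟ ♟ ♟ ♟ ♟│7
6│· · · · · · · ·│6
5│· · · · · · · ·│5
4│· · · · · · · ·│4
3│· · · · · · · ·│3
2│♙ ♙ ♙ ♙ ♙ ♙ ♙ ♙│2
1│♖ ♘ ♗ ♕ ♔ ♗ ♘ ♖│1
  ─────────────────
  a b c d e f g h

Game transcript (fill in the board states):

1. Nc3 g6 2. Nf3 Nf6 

  a b c d e f g h
  ─────────────────
8│♜ ♞ ♝ ♛ ♚ ♝ · ♜│8
7│♟ ♟ ♟ ♟ ♟ ♟ · ♟│7
6│· · · · · ♞ ♟ ·│6
5│· · · · · · · ·│5
4│· · · · · · · ·│4
3│· · ♘ · · ♘ · ·│3
2│♙ ♙ ♙ ♙ ♙ ♙ ♙ ♙│2
1│♖ · ♗ ♕ ♔ ♗ · ♖│1
  ─────────────────
  a b c d e f g h

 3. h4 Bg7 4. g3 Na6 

  a b c d e f g h
  ─────────────────
8│♜ · ♝ ♛ ♚ · · ♜│8
7│♟ ♟ ♟ ♟ ♟ ♟ ♝ ♟│7
6│♞ · · · · ♞ ♟ ·│6
5│· · · · · · · ·│5
4│· · · · · · · ♙│4
3│· · ♘ · · ♘ ♙ ·│3
2│♙ ♙ ♙ ♙ ♙ ♙ · ·│2
1│♖ · ♗ ♕ ♔ ♗ · ♖│1
  ─────────────────
  a b c d e f g h

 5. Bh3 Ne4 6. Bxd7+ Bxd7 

  a b c d e f g h
  ─────────────────
8│♜ · · ♛ ♚ · · ♜│8
7│♟ ♟ ♟ ♝ ♟ ♟ ♝ ♟│7
6│♞ · · · · · ♟ ·│6
5│· · · · · · · ·│5
4│· · · · ♞ · · ♙│4
3│· · ♘ · · ♘ ♙ ·│3
2│♙ ♙ ♙ ♙ ♙ ♙ · ·│2
1│♖ · ♗ ♕ ♔ · · ♖│1
  ─────────────────
  a b c d e f g h

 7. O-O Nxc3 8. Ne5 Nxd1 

  a b c d e f g h
  ─────────────────
8│♜ · · ♛ ♚ · · ♜│8
7│♟ ♟ ♟ ♝ ♟ ♟ ♝ ♟│7
6│♞ · · · · · ♟ ·│6
5│· · · · ♘ · · ·│5
4│· · · · · · · ♙│4
3│· · · · · · ♙ ·│3
2│♙ ♙ ♙ ♙ ♙ ♙ · ·│2
1│♖ · ♗ ♞ · ♖ ♔ ·│1
  ─────────────────
  a b c d e f g h

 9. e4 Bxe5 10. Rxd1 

  a b c d e f g h
  ─────────────────
8│♜ · · ♛ ♚ · · ♜│8
7│♟ ♟ ♟ ♝ ♟ ♟ · ♟│7
6│♞ · · · · · ♟ ·│6
5│· · · · ♝ · · ·│5
4│· · · · ♙ · · ♙│4
3│· · · · · · ♙ ·│3
2│♙ ♙ ♙ ♙ · ♙ · ·│2
1│♖ · ♗ ♖ · · ♔ ·│1
  ─────────────────
  a b c d e f g h


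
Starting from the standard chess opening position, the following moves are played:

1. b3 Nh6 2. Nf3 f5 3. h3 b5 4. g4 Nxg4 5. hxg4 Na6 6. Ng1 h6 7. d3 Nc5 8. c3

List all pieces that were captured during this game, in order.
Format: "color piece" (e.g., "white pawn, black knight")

Tracking captures:
  Nxg4: captured white pawn
  hxg4: captured black knight

white pawn, black knight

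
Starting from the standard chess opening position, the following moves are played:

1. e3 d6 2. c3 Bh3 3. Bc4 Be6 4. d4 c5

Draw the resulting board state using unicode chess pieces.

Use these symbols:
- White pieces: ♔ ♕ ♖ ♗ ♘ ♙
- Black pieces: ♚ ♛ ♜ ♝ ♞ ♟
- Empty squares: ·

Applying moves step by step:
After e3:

♜ ♞ ♝ ♛ ♚ ♝ ♞ ♜
♟ ♟ ♟ ♟ ♟ ♟ ♟ ♟
· · · · · · · ·
· · · · · · · ·
· · · · · · · ·
· · · · ♙ · · ·
♙ ♙ ♙ ♙ · ♙ ♙ ♙
♖ ♘ ♗ ♕ ♔ ♗ ♘ ♖


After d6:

♜ ♞ ♝ ♛ ♚ ♝ ♞ ♜
♟ ♟ ♟ · ♟ ♟ ♟ ♟
· · · ♟ · · · ·
· · · · · · · ·
· · · · · · · ·
· · · · ♙ · · ·
♙ ♙ ♙ ♙ · ♙ ♙ ♙
♖ ♘ ♗ ♕ ♔ ♗ ♘ ♖


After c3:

♜ ♞ ♝ ♛ ♚ ♝ ♞ ♜
♟ ♟ ♟ · ♟ ♟ ♟ ♟
· · · ♟ · · · ·
· · · · · · · ·
· · · · · · · ·
· · ♙ · ♙ · · ·
♙ ♙ · ♙ · ♙ ♙ ♙
♖ ♘ ♗ ♕ ♔ ♗ ♘ ♖


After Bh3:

♜ ♞ · ♛ ♚ ♝ ♞ ♜
♟ ♟ ♟ · ♟ ♟ ♟ ♟
· · · ♟ · · · ·
· · · · · · · ·
· · · · · · · ·
· · ♙ · ♙ · · ♝
♙ ♙ · ♙ · ♙ ♙ ♙
♖ ♘ ♗ ♕ ♔ ♗ ♘ ♖


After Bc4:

♜ ♞ · ♛ ♚ ♝ ♞ ♜
♟ ♟ ♟ · ♟ ♟ ♟ ♟
· · · ♟ · · · ·
· · · · · · · ·
· · ♗ · · · · ·
· · ♙ · ♙ · · ♝
♙ ♙ · ♙ · ♙ ♙ ♙
♖ ♘ ♗ ♕ ♔ · ♘ ♖


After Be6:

♜ ♞ · ♛ ♚ ♝ ♞ ♜
♟ ♟ ♟ · ♟ ♟ ♟ ♟
· · · ♟ ♝ · · ·
· · · · · · · ·
· · ♗ · · · · ·
· · ♙ · ♙ · · ·
♙ ♙ · ♙ · ♙ ♙ ♙
♖ ♘ ♗ ♕ ♔ · ♘ ♖


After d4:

♜ ♞ · ♛ ♚ ♝ ♞ ♜
♟ ♟ ♟ · ♟ ♟ ♟ ♟
· · · ♟ ♝ · · ·
· · · · · · · ·
· · ♗ ♙ · · · ·
· · ♙ · ♙ · · ·
♙ ♙ · · · ♙ ♙ ♙
♖ ♘ ♗ ♕ ♔ · ♘ ♖


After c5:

♜ ♞ · ♛ ♚ ♝ ♞ ♜
♟ ♟ · · ♟ ♟ ♟ ♟
· · · ♟ ♝ · · ·
· · ♟ · · · · ·
· · ♗ ♙ · · · ·
· · ♙ · ♙ · · ·
♙ ♙ · · · ♙ ♙ ♙
♖ ♘ ♗ ♕ ♔ · ♘ ♖



  a b c d e f g h
  ─────────────────
8│♜ ♞ · ♛ ♚ ♝ ♞ ♜│8
7│♟ ♟ · · ♟ ♟ ♟ ♟│7
6│· · · ♟ ♝ · · ·│6
5│· · ♟ · · · · ·│5
4│· · ♗ ♙ · · · ·│4
3│· · ♙ · ♙ · · ·│3
2│♙ ♙ · · · ♙ ♙ ♙│2
1│♖ ♘ ♗ ♕ ♔ · ♘ ♖│1
  ─────────────────
  a b c d e f g h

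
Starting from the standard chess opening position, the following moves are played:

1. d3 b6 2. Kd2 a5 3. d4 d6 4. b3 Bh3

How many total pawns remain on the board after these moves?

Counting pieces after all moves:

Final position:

  a b c d e f g h
  ─────────────────
8│♜ ♞ · ♛ ♚ ♝ ♞ ♜│8
7│· · ♟ · ♟ ♟ ♟ ♟│7
6│· ♟ · ♟ · · · ·│6
5│♟ · · · · · · ·│5
4│· · · ♙ · · · ·│4
3│· ♙ · · · · · ♝│3
2│♙ · ♙ ♔ ♙ ♙ ♙ ♙│2
1│♖ ♘ ♗ ♕ · ♗ ♘ ♖│1
  ─────────────────
  a b c d e f g h


16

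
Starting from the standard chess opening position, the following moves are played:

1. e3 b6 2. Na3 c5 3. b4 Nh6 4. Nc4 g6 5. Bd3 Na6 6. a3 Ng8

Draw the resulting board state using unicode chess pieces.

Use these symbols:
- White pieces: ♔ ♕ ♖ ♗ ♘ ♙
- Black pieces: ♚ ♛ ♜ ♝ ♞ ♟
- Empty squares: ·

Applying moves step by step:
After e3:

♜ ♞ ♝ ♛ ♚ ♝ ♞ ♜
♟ ♟ ♟ ♟ ♟ ♟ ♟ ♟
· · · · · · · ·
· · · · · · · ·
· · · · · · · ·
· · · · ♙ · · ·
♙ ♙ ♙ ♙ · ♙ ♙ ♙
♖ ♘ ♗ ♕ ♔ ♗ ♘ ♖


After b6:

♜ ♞ ♝ ♛ ♚ ♝ ♞ ♜
♟ · ♟ ♟ ♟ ♟ ♟ ♟
· ♟ · · · · · ·
· · · · · · · ·
· · · · · · · ·
· · · · ♙ · · ·
♙ ♙ ♙ ♙ · ♙ ♙ ♙
♖ ♘ ♗ ♕ ♔ ♗ ♘ ♖


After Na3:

♜ ♞ ♝ ♛ ♚ ♝ ♞ ♜
♟ · ♟ ♟ ♟ ♟ ♟ ♟
· ♟ · · · · · ·
· · · · · · · ·
· · · · · · · ·
♘ · · · ♙ · · ·
♙ ♙ ♙ ♙ · ♙ ♙ ♙
♖ · ♗ ♕ ♔ ♗ ♘ ♖


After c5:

♜ ♞ ♝ ♛ ♚ ♝ ♞ ♜
♟ · · ♟ ♟ ♟ ♟ ♟
· ♟ · · · · · ·
· · ♟ · · · · ·
· · · · · · · ·
♘ · · · ♙ · · ·
♙ ♙ ♙ ♙ · ♙ ♙ ♙
♖ · ♗ ♕ ♔ ♗ ♘ ♖


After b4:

♜ ♞ ♝ ♛ ♚ ♝ ♞ ♜
♟ · · ♟ ♟ ♟ ♟ ♟
· ♟ · · · · · ·
· · ♟ · · · · ·
· ♙ · · · · · ·
♘ · · · ♙ · · ·
♙ · ♙ ♙ · ♙ ♙ ♙
♖ · ♗ ♕ ♔ ♗ ♘ ♖


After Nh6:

♜ ♞ ♝ ♛ ♚ ♝ · ♜
♟ · · ♟ ♟ ♟ ♟ ♟
· ♟ · · · · · ♞
· · ♟ · · · · ·
· ♙ · · · · · ·
♘ · · · ♙ · · ·
♙ · ♙ ♙ · ♙ ♙ ♙
♖ · ♗ ♕ ♔ ♗ ♘ ♖


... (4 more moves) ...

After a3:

♜ · ♝ ♛ ♚ ♝ · ♜
♟ · · ♟ ♟ ♟ · ♟
♞ ♟ · · · · ♟ ♞
· · ♟ · · · · ·
· ♙ ♘ · · · · ·
♙ · · ♗ ♙ · · ·
· · ♙ ♙ · ♙ ♙ ♙
♖ · ♗ ♕ ♔ · ♘ ♖


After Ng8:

♜ · ♝ ♛ ♚ ♝ ♞ ♜
♟ · · ♟ ♟ ♟ · ♟
♞ ♟ · · · · ♟ ·
· · ♟ · · · · ·
· ♙ ♘ · · · · ·
♙ · · ♗ ♙ · · ·
· · ♙ ♙ · ♙ ♙ ♙
♖ · ♗ ♕ ♔ · ♘ ♖



  a b c d e f g h
  ─────────────────
8│♜ · ♝ ♛ ♚ ♝ ♞ ♜│8
7│♟ · · ♟ ♟ ♟ · ♟│7
6│♞ ♟ · · · · ♟ ·│6
5│· · ♟ · · · · ·│5
4│· ♙ ♘ · · · · ·│4
3│♙ · · ♗ ♙ · · ·│3
2│· · ♙ ♙ · ♙ ♙ ♙│2
1│♖ · ♗ ♕ ♔ · ♘ ♖│1
  ─────────────────
  a b c d e f g h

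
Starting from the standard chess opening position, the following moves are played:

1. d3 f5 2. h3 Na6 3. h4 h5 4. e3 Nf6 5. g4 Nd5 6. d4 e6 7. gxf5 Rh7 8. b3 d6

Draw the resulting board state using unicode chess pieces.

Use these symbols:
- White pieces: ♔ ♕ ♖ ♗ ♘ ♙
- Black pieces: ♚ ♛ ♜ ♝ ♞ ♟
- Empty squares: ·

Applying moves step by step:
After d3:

♜ ♞ ♝ ♛ ♚ ♝ ♞ ♜
♟ ♟ ♟ ♟ ♟ ♟ ♟ ♟
· · · · · · · ·
· · · · · · · ·
· · · · · · · ·
· · · ♙ · · · ·
♙ ♙ ♙ · ♙ ♙ ♙ ♙
♖ ♘ ♗ ♕ ♔ ♗ ♘ ♖


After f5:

♜ ♞ ♝ ♛ ♚ ♝ ♞ ♜
♟ ♟ ♟ ♟ ♟ · ♟ ♟
· · · · · · · ·
· · · · · ♟ · ·
· · · · · · · ·
· · · ♙ · · · ·
♙ ♙ ♙ · ♙ ♙ ♙ ♙
♖ ♘ ♗ ♕ ♔ ♗ ♘ ♖


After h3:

♜ ♞ ♝ ♛ ♚ ♝ ♞ ♜
♟ ♟ ♟ ♟ ♟ · ♟ ♟
· · · · · · · ·
· · · · · ♟ · ·
· · · · · · · ·
· · · ♙ · · · ♙
♙ ♙ ♙ · ♙ ♙ ♙ ·
♖ ♘ ♗ ♕ ♔ ♗ ♘ ♖


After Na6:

♜ · ♝ ♛ ♚ ♝ ♞ ♜
♟ ♟ ♟ ♟ ♟ · ♟ ♟
♞ · · · · · · ·
· · · · · ♟ · ·
· · · · · · · ·
· · · ♙ · · · ♙
♙ ♙ ♙ · ♙ ♙ ♙ ·
♖ ♘ ♗ ♕ ♔ ♗ ♘ ♖


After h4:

♜ · ♝ ♛ ♚ ♝ ♞ ♜
♟ ♟ ♟ ♟ ♟ · ♟ ♟
♞ · · · · · · ·
· · · · · ♟ · ·
· · · · · · · ♙
· · · ♙ · · · ·
♙ ♙ ♙ · ♙ ♙ ♙ ·
♖ ♘ ♗ ♕ ♔ ♗ ♘ ♖


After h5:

♜ · ♝ ♛ ♚ ♝ ♞ ♜
♟ ♟ ♟ ♟ ♟ · ♟ ·
♞ · · · · · · ·
· · · · · ♟ · ♟
· · · · · · · ♙
· · · ♙ · · · ·
♙ ♙ ♙ · ♙ ♙ ♙ ·
♖ ♘ ♗ ♕ ♔ ♗ ♘ ♖


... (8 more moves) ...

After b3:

♜ · ♝ ♛ ♚ ♝ · ·
♟ ♟ ♟ ♟ · · ♟ ♜
♞ · · · ♟ · · ·
· · · ♞ · ♙ · ♟
· · · ♙ · · · ♙
· ♙ · · ♙ · · ·
♙ · ♙ · · ♙ · ·
♖ ♘ ♗ ♕ ♔ ♗ ♘ ♖


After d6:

♜ · ♝ ♛ ♚ ♝ · ·
♟ ♟ ♟ · · · ♟ ♜
♞ · · ♟ ♟ · · ·
· · · ♞ · ♙ · ♟
· · · ♙ · · · ♙
· ♙ · · ♙ · · ·
♙ · ♙ · · ♙ · ·
♖ ♘ ♗ ♕ ♔ ♗ ♘ ♖



  a b c d e f g h
  ─────────────────
8│♜ · ♝ ♛ ♚ ♝ · ·│8
7│♟ ♟ ♟ · · · ♟ ♜│7
6│♞ · · ♟ ♟ · · ·│6
5│· · · ♞ · ♙ · ♟│5
4│· · · ♙ · · · ♙│4
3│· ♙ · · ♙ · · ·│3
2│♙ · ♙ · · ♙ · ·│2
1│♖ ♘ ♗ ♕ ♔ ♗ ♘ ♖│1
  ─────────────────
  a b c d e f g h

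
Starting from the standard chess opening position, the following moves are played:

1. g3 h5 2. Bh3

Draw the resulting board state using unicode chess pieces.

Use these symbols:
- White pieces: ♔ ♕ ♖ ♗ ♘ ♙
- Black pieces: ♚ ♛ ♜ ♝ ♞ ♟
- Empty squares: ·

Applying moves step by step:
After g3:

♜ ♞ ♝ ♛ ♚ ♝ ♞ ♜
♟ ♟ ♟ ♟ ♟ ♟ ♟ ♟
· · · · · · · ·
· · · · · · · ·
· · · · · · · ·
· · · · · · ♙ ·
♙ ♙ ♙ ♙ ♙ ♙ · ♙
♖ ♘ ♗ ♕ ♔ ♗ ♘ ♖


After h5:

♜ ♞ ♝ ♛ ♚ ♝ ♞ ♜
♟ ♟ ♟ ♟ ♟ ♟ ♟ ·
· · · · · · · ·
· · · · · · · ♟
· · · · · · · ·
· · · · · · ♙ ·
♙ ♙ ♙ ♙ ♙ ♙ · ♙
♖ ♘ ♗ ♕ ♔ ♗ ♘ ♖


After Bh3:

♜ ♞ ♝ ♛ ♚ ♝ ♞ ♜
♟ ♟ ♟ ♟ ♟ ♟ ♟ ·
· · · · · · · ·
· · · · · · · ♟
· · · · · · · ·
· · · · · · ♙ ♗
♙ ♙ ♙ ♙ ♙ ♙ · ♙
♖ ♘ ♗ ♕ ♔ · ♘ ♖



  a b c d e f g h
  ─────────────────
8│♜ ♞ ♝ ♛ ♚ ♝ ♞ ♜│8
7│♟ ♟ ♟ ♟ ♟ ♟ ♟ ·│7
6│· · · · · · · ·│6
5│· · · · · · · ♟│5
4│· · · · · · · ·│4
3│· · · · · · ♙ ♗│3
2│♙ ♙ ♙ ♙ ♙ ♙ · ♙│2
1│♖ ♘ ♗ ♕ ♔ · ♘ ♖│1
  ─────────────────
  a b c d e f g h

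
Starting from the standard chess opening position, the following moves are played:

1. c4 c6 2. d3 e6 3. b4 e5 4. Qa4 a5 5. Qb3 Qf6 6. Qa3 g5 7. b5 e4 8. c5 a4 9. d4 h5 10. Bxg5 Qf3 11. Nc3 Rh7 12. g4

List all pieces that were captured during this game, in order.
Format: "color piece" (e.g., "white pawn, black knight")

Tracking captures:
  Bxg5: captured black pawn

black pawn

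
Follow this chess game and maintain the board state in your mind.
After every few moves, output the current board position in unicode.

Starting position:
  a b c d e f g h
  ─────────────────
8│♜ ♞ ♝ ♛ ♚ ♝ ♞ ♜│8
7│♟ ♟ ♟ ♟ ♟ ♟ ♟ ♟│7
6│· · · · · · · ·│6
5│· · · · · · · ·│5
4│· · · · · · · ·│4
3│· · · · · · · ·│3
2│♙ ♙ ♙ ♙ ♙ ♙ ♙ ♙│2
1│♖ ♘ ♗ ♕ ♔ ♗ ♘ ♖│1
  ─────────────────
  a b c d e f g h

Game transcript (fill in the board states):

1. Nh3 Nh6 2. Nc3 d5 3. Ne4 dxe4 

  a b c d e f g h
  ─────────────────
8│♜ ♞ ♝ ♛ ♚ ♝ · ♜│8
7│♟ ♟ ♟ · ♟ ♟ ♟ ♟│7
6│· · · · · · · ♞│6
5│· · · · · · · ·│5
4│· · · · ♟ · · ·│4
3│· · · · · · · ♘│3
2│♙ ♙ ♙ ♙ ♙ ♙ ♙ ♙│2
1│♖ · ♗ ♕ ♔ ♗ · ♖│1
  ─────────────────
  a b c d e f g h

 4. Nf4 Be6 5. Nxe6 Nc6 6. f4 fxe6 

  a b c d e f g h
  ─────────────────
8│♜ · · ♛ ♚ ♝ · ♜│8
7│♟ ♟ ♟ · ♟ · ♟ ♟│7
6│· · ♞ · ♟ · · ♞│6
5│· · · · · · · ·│5
4│· · · · ♟ ♙ · ·│4
3│· · · · · · · ·│3
2│♙ ♙ ♙ ♙ ♙ · ♙ ♙│2
1│♖ · ♗ ♕ ♔ ♗ · ♖│1
  ─────────────────
  a b c d e f g h

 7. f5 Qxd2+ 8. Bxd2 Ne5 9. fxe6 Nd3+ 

  a b c d e f g h
  ─────────────────
8│♜ · · · ♚ ♝ · ♜│8
7│♟ ♟ ♟ · ♟ · ♟ ♟│7
6│· · · · ♙ · · ♞│6
5│· · · · · · · ·│5
4│· · · · ♟ · · ·│4
3│· · · ♞ · · · ·│3
2│♙ ♙ ♙ ♗ ♙ · ♙ ♙│2
1│♖ · · ♕ ♔ ♗ · ♖│1
  ─────────────────
  a b c d e f g h

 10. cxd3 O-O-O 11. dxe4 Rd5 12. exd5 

  a b c d e f g h
  ─────────────────
8│· · ♚ · · ♝ · ♜│8
7│♟ ♟ ♟ · ♟ · ♟ ♟│7
6│· · · · ♙ · · ♞│6
5│· · · ♙ · · · ·│5
4│· · · · · · · ·│4
3│· · · · · · · ·│3
2│♙ ♙ · ♗ ♙ · ♙ ♙│2
1│♖ · · ♕ ♔ ♗ · ♖│1
  ─────────────────
  a b c d e f g h
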